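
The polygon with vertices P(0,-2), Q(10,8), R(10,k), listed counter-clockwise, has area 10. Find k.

10

Write out the shoelace sum; only the two edges meeting at R involve k:
2·Area = [(10·k − 10·8) + (10·(-2) − 0·k)] + 20
       = 10·k + -80 = 20
⇒ k = 10.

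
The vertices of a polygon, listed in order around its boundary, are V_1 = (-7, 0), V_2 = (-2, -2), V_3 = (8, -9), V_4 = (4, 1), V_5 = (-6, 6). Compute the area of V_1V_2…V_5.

82

Apply the shoelace (surveyor's) formula: 2A = Σ (x_i·y_{i+1} − x_{i+1}·y_i), indices taken mod 5.
V_1→V_2: (-7)(-2) − (-2)(0) = 14
V_2→V_3: (-2)(-9) − (8)(-2) = 34
V_3→V_4: (8)(1) − (4)(-9) = 44
V_4→V_5: (4)(6) − (-6)(1) = 30
V_5→V_1: (-6)(0) − (-7)(6) = 42
Σ = 164
Area = |Σ|/2 = 82.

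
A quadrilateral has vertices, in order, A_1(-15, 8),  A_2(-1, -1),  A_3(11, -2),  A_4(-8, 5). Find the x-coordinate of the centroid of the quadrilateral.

-187/129

Apply the shoelace formula. First the cross-terms c_i = x_i·y_{i+1} − x_{i+1}·y_i:
  23, 13, 39, 11  ⇒  2A = 86, A = 43.
Then Σ (x_i + x_{i+1})·c_i = -374, so x̄ = -374 / (6·43) = -187/129.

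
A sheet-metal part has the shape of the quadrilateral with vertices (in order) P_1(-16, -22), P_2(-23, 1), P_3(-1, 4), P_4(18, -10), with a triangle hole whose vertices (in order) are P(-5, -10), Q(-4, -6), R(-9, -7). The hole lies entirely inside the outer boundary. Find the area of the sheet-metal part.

Outer boundary:
Cross-terms: -522, -91, -62, -556  ⇒  Σ = -1231
Area = |Σ|/2 = 615.5.
Hole:
Σ = (-10) + (-26) + (55) = 19
Area = |Σ|/2 = 9.5.
Net area = 615.5 − 9.5 = 606.

606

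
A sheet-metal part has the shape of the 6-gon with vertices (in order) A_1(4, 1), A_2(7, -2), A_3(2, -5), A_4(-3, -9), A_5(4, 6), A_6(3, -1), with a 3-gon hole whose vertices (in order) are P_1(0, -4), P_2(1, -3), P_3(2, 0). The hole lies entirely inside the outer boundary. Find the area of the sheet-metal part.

Outer boundary:
Σ = (-15) + (-31) + (-33) + (18) + (-22) + (7) = -76
Area = |Σ|/2 = 38.
Hole:
Cross-terms: 4, 6, -8  ⇒  Σ = 2
Area = |Σ|/2 = 1.
Net area = 38 − 1 = 37.

37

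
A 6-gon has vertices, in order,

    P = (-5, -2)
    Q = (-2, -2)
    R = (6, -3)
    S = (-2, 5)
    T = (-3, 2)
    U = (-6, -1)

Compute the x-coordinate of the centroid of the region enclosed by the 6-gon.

Apply the shoelace formula. First the cross-terms c_i = x_i·y_{i+1} − x_{i+1}·y_i:
  6, 18, 24, 11, 15, 7  ⇒  2A = 81, A = 40.5.
Then Σ (x_i + x_{i+1})·c_i = -141, so x̄ = -141 / (6·40.5) = -47/81.

-47/81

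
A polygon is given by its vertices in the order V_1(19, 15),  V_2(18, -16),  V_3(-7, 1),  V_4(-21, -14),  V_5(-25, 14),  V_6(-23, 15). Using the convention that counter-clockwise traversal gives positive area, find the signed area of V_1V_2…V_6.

-938

Apply the shoelace formula: 2A = Σ (x_i·y_{i+1} − x_{i+1}·y_i), indices taken mod 6.
Cross-terms: -574, -94, 119, -644, -53, -630  ⇒  Σ = -1876
Signed area = Σ/2 = -938 (negative ⇒ clockwise traversal).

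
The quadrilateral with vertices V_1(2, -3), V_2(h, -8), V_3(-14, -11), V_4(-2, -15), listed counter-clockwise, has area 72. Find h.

-6

Write out the shoelace sum; only the two edges meeting at V_2 involve h:
2·Area = [(2·(-8) − h·(-3)) + (h·(-11) − (-14)·(-8))] + 224
       = -8·h + 96 = 144
⇒ h = -6.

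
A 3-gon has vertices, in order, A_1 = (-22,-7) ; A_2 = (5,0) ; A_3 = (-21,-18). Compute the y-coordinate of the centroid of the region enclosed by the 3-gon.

-25/3

Apply the shoelace (surveyor's) formula. First the cross-terms c_i = x_i·y_{i+1} − x_{i+1}·y_i:
  35, -90, -249  ⇒  2A = -304, A = -152.
Then Σ (y_i + y_{i+1})·c_i = 7600, so ȳ = 7600 / (6·(-152)) = -25/3.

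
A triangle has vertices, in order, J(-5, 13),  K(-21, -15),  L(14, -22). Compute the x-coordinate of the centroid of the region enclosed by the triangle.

-4

Apply the shoelace (surveyor's) formula. First the cross-terms c_i = x_i·y_{i+1} − x_{i+1}·y_i:
  348, 672, 72  ⇒  2A = 1092, A = 546.
Then Σ (x_i + x_{i+1})·c_i = -13104, so x̄ = -13104 / (6·546) = -4.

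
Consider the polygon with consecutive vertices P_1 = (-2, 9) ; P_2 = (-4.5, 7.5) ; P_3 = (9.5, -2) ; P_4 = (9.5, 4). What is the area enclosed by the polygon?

56.875

Apply the shoelace formula: 2A = Σ (x_i·y_{i+1} − x_{i+1}·y_i), indices taken mod 4.
Cross-terms: 25.5, -62.25, 57, 93.5  ⇒  Σ = 113.75
Area = |Σ|/2 = 56.875.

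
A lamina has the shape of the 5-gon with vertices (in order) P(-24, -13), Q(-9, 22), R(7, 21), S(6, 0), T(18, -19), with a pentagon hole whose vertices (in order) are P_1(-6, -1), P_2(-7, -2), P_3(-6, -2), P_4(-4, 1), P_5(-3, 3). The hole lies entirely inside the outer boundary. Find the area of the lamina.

956.5

Outer boundary:
Σ = (-645) + (-343) + (-126) + (-114) + (-690) = -1918
Area = |Σ|/2 = 959.
Hole:
Apply the shoelace formula: 2A = Σ (x_i·y_{i+1} − x_{i+1}·y_i), indices taken mod 5.
P_1→P_2: (-6)(-2) − (-7)(-1) = 5
P_2→P_3: (-7)(-2) − (-6)(-2) = 2
P_3→P_4: (-6)(1) − (-4)(-2) = -14
P_4→P_5: (-4)(3) − (-3)(1) = -9
P_5→P_1: (-3)(-1) − (-6)(3) = 21
Σ = 5
Area = |Σ|/2 = 2.5.
Net area = 959 − 2.5 = 956.5.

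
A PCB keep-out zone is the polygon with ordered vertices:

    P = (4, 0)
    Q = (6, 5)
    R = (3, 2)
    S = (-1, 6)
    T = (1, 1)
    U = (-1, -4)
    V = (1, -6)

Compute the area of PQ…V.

30.5

P→Q: (4)(5) − (6)(0) = 20
Q→R: (6)(2) − (3)(5) = -3
R→S: (3)(6) − (-1)(2) = 20
S→T: (-1)(1) − (1)(6) = -7
T→U: (1)(-4) − (-1)(1) = -3
U→V: (-1)(-6) − (1)(-4) = 10
V→P: (1)(0) − (4)(-6) = 24
Σ = 61
Area = |Σ|/2 = 30.5.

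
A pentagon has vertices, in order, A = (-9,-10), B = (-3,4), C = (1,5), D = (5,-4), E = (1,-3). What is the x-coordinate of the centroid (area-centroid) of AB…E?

Apply the shoelace formula. First the cross-terms c_i = x_i·y_{i+1} − x_{i+1}·y_i:
  -66, -19, -29, -11, -37  ⇒  2A = -162, A = -81.
Then Σ (x_i + x_{i+1})·c_i = 886, so x̄ = 886 / (6·(-81)) = -443/243.

-443/243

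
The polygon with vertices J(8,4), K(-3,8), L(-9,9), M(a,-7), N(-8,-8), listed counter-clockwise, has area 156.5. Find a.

The doubled signed area Σ (x_i y_{i+1} − x_{i+1} y_i) is linear in a.
With a=0 it equals 160; the coefficient of a is -17 (from the two edges through M).
So -17·a + 160 = 2·156.5 = 313 ⇒ a = -9.

-9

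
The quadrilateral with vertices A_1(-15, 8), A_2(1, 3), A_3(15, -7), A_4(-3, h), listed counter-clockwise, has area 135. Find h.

14

The doubled signed area Σ (x_i y_{i+1} − x_{i+1} y_i) is linear in h.
With h=0 it equals -150; the coefficient of h is 30 (from the two edges through A_4).
So 30·h + -150 = 2·135 = 270 ⇒ h = 14.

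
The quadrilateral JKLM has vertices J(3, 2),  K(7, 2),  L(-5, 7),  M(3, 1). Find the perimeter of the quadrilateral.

28

|JK| = √((4)² + (0)²) = √16 = 4
|KL| = √((-12)² + (5)²) = √169 = 13
|LM| = √((8)² + (-6)²) = √100 = 10
|MJ| = √((0)² + (1)²) = √1 = 1
Perimeter = 4 + 13 + 10 + 1 = 28.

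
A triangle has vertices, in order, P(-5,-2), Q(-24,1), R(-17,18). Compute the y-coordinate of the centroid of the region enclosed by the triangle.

Apply the shoelace (surveyor's) formula. First the cross-terms c_i = x_i·y_{i+1} − x_{i+1}·y_i:
  -53, -415, 124  ⇒  2A = -344, A = -172.
Then Σ (y_i + y_{i+1})·c_i = -5848, so ȳ = -5848 / (6·(-172)) = 17/3.

17/3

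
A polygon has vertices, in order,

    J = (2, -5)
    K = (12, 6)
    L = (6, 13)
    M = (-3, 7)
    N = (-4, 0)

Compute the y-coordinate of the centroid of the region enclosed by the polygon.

Apply the shoelace (surveyor's) formula. First the cross-terms c_i = x_i·y_{i+1} − x_{i+1}·y_i:
  72, 120, 81, 28, 20  ⇒  2A = 321, A = 160.5.
Then Σ (y_i + y_{i+1})·c_i = 4068, so ȳ = 4068 / (6·160.5) = 452/107.

452/107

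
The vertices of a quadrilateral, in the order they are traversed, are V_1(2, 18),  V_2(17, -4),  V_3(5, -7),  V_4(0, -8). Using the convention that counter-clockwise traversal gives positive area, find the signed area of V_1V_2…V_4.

-218.5

Apply the shoelace (surveyor's) formula: 2A = Σ (x_i·y_{i+1} − x_{i+1}·y_i), indices taken mod 4.
V_1→V_2: (2)(-4) − (17)(18) = -314
V_2→V_3: (17)(-7) − (5)(-4) = -99
V_3→V_4: (5)(-8) − (0)(-7) = -40
V_4→V_1: (0)(18) − (2)(-8) = 16
Σ = -437
Signed area = Σ/2 = -218.5 (negative ⇒ clockwise traversal).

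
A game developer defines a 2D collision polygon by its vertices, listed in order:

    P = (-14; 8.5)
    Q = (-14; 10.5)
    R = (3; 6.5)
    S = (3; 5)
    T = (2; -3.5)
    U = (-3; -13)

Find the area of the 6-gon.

209.75

P→Q: (-14)(10.5) − (-14)(8.5) = -28
Q→R: (-14)(6.5) − (3)(10.5) = -122.5
R→S: (3)(5) − (3)(6.5) = -4.5
S→T: (3)(-3.5) − (2)(5) = -20.5
T→U: (2)(-13) − (-3)(-3.5) = -36.5
U→P: (-3)(8.5) − (-14)(-13) = -207.5
Σ = -419.5
Area = |Σ|/2 = 209.75.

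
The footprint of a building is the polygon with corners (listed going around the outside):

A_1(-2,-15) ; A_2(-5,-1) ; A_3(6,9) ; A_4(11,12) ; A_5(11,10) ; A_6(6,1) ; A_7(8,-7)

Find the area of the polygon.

Apply the surveyor's formula: 2A = Σ (x_i·y_{i+1} − x_{i+1}·y_i), indices taken mod 7.
Σ = (-73) + (-39) + (-27) + (-22) + (-49) + (-50) + (-134) = -394
Area = |Σ|/2 = 197.

197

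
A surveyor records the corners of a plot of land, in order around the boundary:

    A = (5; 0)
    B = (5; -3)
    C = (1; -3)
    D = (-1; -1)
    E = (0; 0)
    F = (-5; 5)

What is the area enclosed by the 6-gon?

A→B: (5)(-3) − (5)(0) = -15
B→C: (5)(-3) − (1)(-3) = -12
C→D: (1)(-1) − (-1)(-3) = -4
D→E: (-1)(0) − (0)(-1) = 0
E→F: (0)(5) − (-5)(0) = 0
F→A: (-5)(0) − (5)(5) = -25
Σ = -56
Area = |Σ|/2 = 28.

28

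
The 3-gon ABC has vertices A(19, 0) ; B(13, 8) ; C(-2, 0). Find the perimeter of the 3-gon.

|AB| = √((-6)² + (8)²) = √100 = 10
|BC| = √((-15)² + (-8)²) = √289 = 17
|CA| = √((21)² + (0)²) = √441 = 21
Perimeter = 10 + 17 + 21 = 48.

48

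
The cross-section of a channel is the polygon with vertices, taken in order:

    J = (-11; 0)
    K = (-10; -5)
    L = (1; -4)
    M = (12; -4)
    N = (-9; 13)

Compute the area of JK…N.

Cross-terms: 55, 45, 44, 120, 143  ⇒  Σ = 407
Area = |Σ|/2 = 203.5.

203.5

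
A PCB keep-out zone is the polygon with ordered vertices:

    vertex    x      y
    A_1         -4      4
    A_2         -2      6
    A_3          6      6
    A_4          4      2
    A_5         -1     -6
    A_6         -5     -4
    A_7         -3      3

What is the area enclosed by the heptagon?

75.5

Apply the shoelace formula: 2A = Σ (x_i·y_{i+1} − x_{i+1}·y_i), indices taken mod 7.
Cross-terms: -16, -48, -12, -22, -26, -27, 0  ⇒  Σ = -151
Area = |Σ|/2 = 75.5.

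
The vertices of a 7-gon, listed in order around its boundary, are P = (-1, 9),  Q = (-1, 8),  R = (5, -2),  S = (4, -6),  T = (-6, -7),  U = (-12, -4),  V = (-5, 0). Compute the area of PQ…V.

Apply the shoelace formula: 2A = Σ (x_i·y_{i+1} − x_{i+1}·y_i), indices taken mod 7.
P→Q: (-1)(8) − (-1)(9) = 1
Q→R: (-1)(-2) − (5)(8) = -38
R→S: (5)(-6) − (4)(-2) = -22
S→T: (4)(-7) − (-6)(-6) = -64
T→U: (-6)(-4) − (-12)(-7) = -60
U→V: (-12)(0) − (-5)(-4) = -20
V→P: (-5)(9) − (-1)(0) = -45
Σ = -248
Area = |Σ|/2 = 124.

124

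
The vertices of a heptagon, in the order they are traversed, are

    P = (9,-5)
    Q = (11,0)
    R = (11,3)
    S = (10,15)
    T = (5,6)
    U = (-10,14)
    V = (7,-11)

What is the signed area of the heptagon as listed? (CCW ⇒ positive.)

Apply the shoelace (surveyor's) formula: 2A = Σ (x_i·y_{i+1} − x_{i+1}·y_i), indices taken mod 7.
Cross-terms: 55, 33, 135, -15, 130, 12, 64  ⇒  Σ = 414
Signed area = Σ/2 = 207 (positive ⇒ counter-clockwise traversal).

207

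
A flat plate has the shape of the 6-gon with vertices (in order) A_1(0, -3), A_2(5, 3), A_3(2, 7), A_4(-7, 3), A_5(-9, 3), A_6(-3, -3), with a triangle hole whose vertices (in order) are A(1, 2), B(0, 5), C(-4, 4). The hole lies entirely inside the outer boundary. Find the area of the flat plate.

68.5

Outer boundary:
Apply the shoelace (surveyor's) formula: 2A = Σ (x_i·y_{i+1} − x_{i+1}·y_i), indices taken mod 6.
Σ = (15) + (29) + (55) + (6) + (36) + (9) = 150
Area = |Σ|/2 = 75.
Hole:
Cross-terms: 5, 20, -12  ⇒  Σ = 13
Area = |Σ|/2 = 6.5.
Net area = 75 − 6.5 = 68.5.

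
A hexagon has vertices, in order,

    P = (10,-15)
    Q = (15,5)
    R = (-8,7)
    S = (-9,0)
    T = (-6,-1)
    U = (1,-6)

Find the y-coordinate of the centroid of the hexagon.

-297/287

Apply the surveyor's formula. First the cross-terms c_i = x_i·y_{i+1} − x_{i+1}·y_i:
  275, 145, 63, 9, 37, 45  ⇒  2A = 574, A = 287.
Then Σ (y_i + y_{i+1})·c_i = -1782, so ȳ = -1782 / (6·287) = -297/287.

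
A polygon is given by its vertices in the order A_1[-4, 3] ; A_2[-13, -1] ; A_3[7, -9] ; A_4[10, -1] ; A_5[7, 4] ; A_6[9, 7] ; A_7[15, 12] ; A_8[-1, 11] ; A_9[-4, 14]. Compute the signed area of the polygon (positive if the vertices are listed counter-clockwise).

282

Apply the surveyor's formula: 2A = Σ (x_i·y_{i+1} − x_{i+1}·y_i), indices taken mod 9.
Cross-terms: 43, 124, 83, 47, 13, 3, 177, 30, 44  ⇒  Σ = 564
Signed area = Σ/2 = 282 (positive ⇒ counter-clockwise traversal).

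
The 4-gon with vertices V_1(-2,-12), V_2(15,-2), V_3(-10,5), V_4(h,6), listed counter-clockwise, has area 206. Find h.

-13

The doubled signed area Σ (x_i y_{i+1} − x_{i+1} y_i) is linear in h.
With h=0 it equals 191; the coefficient of h is -17 (from the two edges through V_4).
So -17·h + 191 = 2·206 = 412 ⇒ h = -13.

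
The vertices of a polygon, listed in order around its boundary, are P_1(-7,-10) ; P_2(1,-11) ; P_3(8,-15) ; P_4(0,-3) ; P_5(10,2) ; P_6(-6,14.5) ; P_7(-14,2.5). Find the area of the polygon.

Apply Gauss's area formula: 2A = Σ (x_i·y_{i+1} − x_{i+1}·y_i), indices taken mod 7.
Σ = (87) + (73) + (-24) + (30) + (157) + (188) + (157.5) = 668.5
Area = |Σ|/2 = 334.25.

334.25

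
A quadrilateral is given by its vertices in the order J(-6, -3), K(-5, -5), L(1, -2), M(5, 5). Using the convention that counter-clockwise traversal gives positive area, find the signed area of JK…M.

Apply the shoelace formula: 2A = Σ (x_i·y_{i+1} − x_{i+1}·y_i), indices taken mod 4.
Σ = (15) + (15) + (15) + (15) = 60
Signed area = Σ/2 = 30 (positive ⇒ counter-clockwise traversal).

30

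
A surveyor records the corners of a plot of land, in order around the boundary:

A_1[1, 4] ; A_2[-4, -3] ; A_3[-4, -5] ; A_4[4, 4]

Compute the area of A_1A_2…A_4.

Apply the surveyor's formula: 2A = Σ (x_i·y_{i+1} − x_{i+1}·y_i), indices taken mod 4.
A_1→A_2: (1)(-3) − (-4)(4) = 13
A_2→A_3: (-4)(-5) − (-4)(-3) = 8
A_3→A_4: (-4)(4) − (4)(-5) = 4
A_4→A_1: (4)(4) − (1)(4) = 12
Σ = 37
Area = |Σ|/2 = 18.5.

18.5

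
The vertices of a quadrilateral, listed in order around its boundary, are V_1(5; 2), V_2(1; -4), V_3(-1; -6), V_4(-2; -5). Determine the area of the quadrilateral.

9

V_1→V_2: (5)(-4) − (1)(2) = -22
V_2→V_3: (1)(-6) − (-1)(-4) = -10
V_3→V_4: (-1)(-5) − (-2)(-6) = -7
V_4→V_1: (-2)(2) − (5)(-5) = 21
Σ = -18
Area = |Σ|/2 = 9.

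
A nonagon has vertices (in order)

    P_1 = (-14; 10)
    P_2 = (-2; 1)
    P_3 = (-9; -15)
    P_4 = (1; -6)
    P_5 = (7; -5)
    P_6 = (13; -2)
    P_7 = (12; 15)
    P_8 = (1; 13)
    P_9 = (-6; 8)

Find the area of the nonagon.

Σ = (6) + (39) + (69) + (37) + (51) + (219) + (141) + (86) + (52) = 700
Area = |Σ|/2 = 350.

350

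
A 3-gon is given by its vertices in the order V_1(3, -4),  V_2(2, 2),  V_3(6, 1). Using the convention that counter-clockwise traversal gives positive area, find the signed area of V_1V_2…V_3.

-11.5

Apply the surveyor's formula: 2A = Σ (x_i·y_{i+1} − x_{i+1}·y_i), indices taken mod 3.
Σ = (14) + (-10) + (-27) = -23
Signed area = Σ/2 = -11.5 (negative ⇒ clockwise traversal).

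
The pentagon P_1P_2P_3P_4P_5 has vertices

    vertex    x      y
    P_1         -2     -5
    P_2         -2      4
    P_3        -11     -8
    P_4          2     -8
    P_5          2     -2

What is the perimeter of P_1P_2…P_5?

|P_1P_2| = √((0)² + (9)²) = √81 = 9
|P_2P_3| = √((-9)² + (-12)²) = √225 = 15
|P_3P_4| = √((13)² + (0)²) = √169 = 13
|P_4P_5| = √((0)² + (6)²) = √36 = 6
|P_5P_1| = √((-4)² + (-3)²) = √25 = 5
Perimeter = 9 + 15 + 13 + 6 + 5 = 48.

48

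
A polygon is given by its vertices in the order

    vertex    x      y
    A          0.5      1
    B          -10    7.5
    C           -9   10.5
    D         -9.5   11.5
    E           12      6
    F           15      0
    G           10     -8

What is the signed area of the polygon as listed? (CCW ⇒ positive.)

-209.25

Apply the shoelace formula: 2A = Σ (x_i·y_{i+1} − x_{i+1}·y_i), indices taken mod 7.
Σ = (13.75) + (-37.5) + (-3.75) + (-195) + (-90) + (-120) + (14) = -418.5
Signed area = Σ/2 = -209.25 (negative ⇒ clockwise traversal).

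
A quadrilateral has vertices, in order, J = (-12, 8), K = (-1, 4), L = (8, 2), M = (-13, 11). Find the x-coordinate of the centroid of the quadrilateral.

-247/51

Apply the surveyor's formula. First the cross-terms c_i = x_i·y_{i+1} − x_{i+1}·y_i:
  -40, -34, 114, 28  ⇒  2A = 68, A = 34.
Then Σ (x_i + x_{i+1})·c_i = -988, so x̄ = -988 / (6·34) = -247/51.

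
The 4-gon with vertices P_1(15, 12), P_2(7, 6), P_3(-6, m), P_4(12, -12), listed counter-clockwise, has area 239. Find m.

-8

The doubled signed area Σ (x_i y_{i+1} − x_{i+1} y_i) is linear in m.
With m=0 it equals 438; the coefficient of m is -5 (from the two edges through P_3).
So -5·m + 438 = 2·239 = 478 ⇒ m = -8.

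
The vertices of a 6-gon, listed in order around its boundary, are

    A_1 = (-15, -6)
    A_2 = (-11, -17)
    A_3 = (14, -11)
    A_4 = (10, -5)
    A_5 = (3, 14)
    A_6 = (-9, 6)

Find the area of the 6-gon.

Σ = (189) + (359) + (40) + (155) + (144) + (144) = 1031
Area = |Σ|/2 = 515.5.

515.5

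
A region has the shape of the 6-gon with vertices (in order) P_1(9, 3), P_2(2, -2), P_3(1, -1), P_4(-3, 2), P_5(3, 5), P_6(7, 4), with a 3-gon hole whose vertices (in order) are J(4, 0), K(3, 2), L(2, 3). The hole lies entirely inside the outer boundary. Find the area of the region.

41.5

Outer boundary:
Apply the surveyor's formula: 2A = Σ (x_i·y_{i+1} − x_{i+1}·y_i), indices taken mod 6.
Cross-terms: -24, 0, -1, -21, -23, -15  ⇒  Σ = -84
Area = |Σ|/2 = 42.
Hole:
Cross-terms: 8, 5, -12  ⇒  Σ = 1
Area = |Σ|/2 = 0.5.
Net area = 42 − 0.5 = 41.5.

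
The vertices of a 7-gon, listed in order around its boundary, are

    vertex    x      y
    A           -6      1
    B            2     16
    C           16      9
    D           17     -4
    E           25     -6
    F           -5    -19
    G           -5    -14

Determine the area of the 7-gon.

A→B: (-6)(16) − (2)(1) = -98
B→C: (2)(9) − (16)(16) = -238
C→D: (16)(-4) − (17)(9) = -217
D→E: (17)(-6) − (25)(-4) = -2
E→F: (25)(-19) − (-5)(-6) = -505
F→G: (-5)(-14) − (-5)(-19) = -25
G→A: (-5)(1) − (-6)(-14) = -89
Σ = -1174
Area = |Σ|/2 = 587.

587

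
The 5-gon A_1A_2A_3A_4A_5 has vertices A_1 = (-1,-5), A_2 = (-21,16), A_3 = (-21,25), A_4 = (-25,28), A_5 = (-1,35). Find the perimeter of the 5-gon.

|A_1A_2| = √((-20)² + (21)²) = √841 = 29
|A_2A_3| = √((0)² + (9)²) = √81 = 9
|A_3A_4| = √((-4)² + (3)²) = √25 = 5
|A_4A_5| = √((24)² + (7)²) = √625 = 25
|A_5A_1| = √((0)² + (-40)²) = √1600 = 40
Perimeter = 29 + 9 + 5 + 25 + 40 = 108.

108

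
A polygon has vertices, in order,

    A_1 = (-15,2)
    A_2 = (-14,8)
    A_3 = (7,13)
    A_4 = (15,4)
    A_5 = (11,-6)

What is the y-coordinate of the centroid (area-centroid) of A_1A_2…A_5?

Apply the surveyor's formula. First the cross-terms c_i = x_i·y_{i+1} − x_{i+1}·y_i:
  -92, -238, -167, -134, -68  ⇒  2A = -699, A = -349.5.
Then Σ (y_i + y_{i+1})·c_i = -8217, so ȳ = -8217 / (6·(-349.5)) = 913/233.

913/233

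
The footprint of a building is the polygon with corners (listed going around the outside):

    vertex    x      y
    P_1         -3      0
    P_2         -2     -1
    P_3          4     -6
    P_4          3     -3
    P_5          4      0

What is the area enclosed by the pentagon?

18.5

Apply the shoelace formula: 2A = Σ (x_i·y_{i+1} − x_{i+1}·y_i), indices taken mod 5.
P_1→P_2: (-3)(-1) − (-2)(0) = 3
P_2→P_3: (-2)(-6) − (4)(-1) = 16
P_3→P_4: (4)(-3) − (3)(-6) = 6
P_4→P_5: (3)(0) − (4)(-3) = 12
P_5→P_1: (4)(0) − (-3)(0) = 0
Σ = 37
Area = |Σ|/2 = 18.5.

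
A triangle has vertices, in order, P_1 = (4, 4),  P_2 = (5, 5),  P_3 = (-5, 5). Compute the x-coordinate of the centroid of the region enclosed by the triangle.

4/3

Apply the shoelace formula. First the cross-terms c_i = x_i·y_{i+1} − x_{i+1}·y_i:
  0, 50, -40  ⇒  2A = 10, A = 5.
Then Σ (x_i + x_{i+1})·c_i = 40, so x̄ = 40 / (6·5) = 4/3.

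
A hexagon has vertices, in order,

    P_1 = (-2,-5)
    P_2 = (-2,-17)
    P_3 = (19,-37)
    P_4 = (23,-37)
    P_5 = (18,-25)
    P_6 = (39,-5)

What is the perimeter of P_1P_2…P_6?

128

|P_1P_2| = √((0)² + (-12)²) = √144 = 12
|P_2P_3| = √((21)² + (-20)²) = √841 = 29
|P_3P_4| = √((4)² + (0)²) = √16 = 4
|P_4P_5| = √((-5)² + (12)²) = √169 = 13
|P_5P_6| = √((21)² + (20)²) = √841 = 29
|P_6P_1| = √((-41)² + (0)²) = √1681 = 41
Perimeter = 12 + 29 + 4 + 13 + 29 + 41 = 128.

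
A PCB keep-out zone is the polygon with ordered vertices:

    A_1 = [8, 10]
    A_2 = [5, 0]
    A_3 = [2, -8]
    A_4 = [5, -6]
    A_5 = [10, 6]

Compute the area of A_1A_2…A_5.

Apply the shoelace formula: 2A = Σ (x_i·y_{i+1} − x_{i+1}·y_i), indices taken mod 5.
Cross-terms: -50, -40, 28, 90, 52  ⇒  Σ = 80
Area = |Σ|/2 = 40.

40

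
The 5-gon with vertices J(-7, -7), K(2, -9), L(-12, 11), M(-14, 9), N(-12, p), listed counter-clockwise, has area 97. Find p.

5

The doubled signed area Σ (x_i y_{i+1} − x_{i+1} y_i) is linear in p.
With p=0 it equals 229; the coefficient of p is -7 (from the two edges through N).
So -7·p + 229 = 2·97 = 194 ⇒ p = 5.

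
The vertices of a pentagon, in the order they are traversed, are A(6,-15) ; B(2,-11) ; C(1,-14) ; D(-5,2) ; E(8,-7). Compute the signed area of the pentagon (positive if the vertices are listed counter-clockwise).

Apply the shoelace formula: 2A = Σ (x_i·y_{i+1} − x_{i+1}·y_i), indices taken mod 5.
Σ = (-36) + (-17) + (-68) + (19) + (-78) = -180
Signed area = Σ/2 = -90 (negative ⇒ clockwise traversal).

-90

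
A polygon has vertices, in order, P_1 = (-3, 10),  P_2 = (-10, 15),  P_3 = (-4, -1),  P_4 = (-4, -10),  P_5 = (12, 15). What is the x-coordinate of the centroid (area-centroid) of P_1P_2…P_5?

Apply Gauss's area formula. First the cross-terms c_i = x_i·y_{i+1} − x_{i+1}·y_i:
  55, 70, 36, 60, 165  ⇒  2A = 386, A = 193.
Then Σ (x_i + x_{i+1})·c_i = -18, so x̄ = -18 / (6·193) = -3/193.

-3/193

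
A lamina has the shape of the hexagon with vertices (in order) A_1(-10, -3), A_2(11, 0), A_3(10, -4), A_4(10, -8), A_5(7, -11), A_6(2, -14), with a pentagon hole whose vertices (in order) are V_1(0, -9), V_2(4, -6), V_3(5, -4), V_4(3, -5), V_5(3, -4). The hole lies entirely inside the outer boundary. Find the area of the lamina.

Outer boundary:
Apply Gauss's area formula: 2A = Σ (x_i·y_{i+1} − x_{i+1}·y_i), indices taken mod 6.
Σ = (33) + (-44) + (-40) + (-54) + (-76) + (-146) = -327
Area = |Σ|/2 = 163.5.
Hole:
Σ = (36) + (14) + (-13) + (3) + (-27) = 13
Area = |Σ|/2 = 6.5.
Net area = 163.5 − 6.5 = 157.

157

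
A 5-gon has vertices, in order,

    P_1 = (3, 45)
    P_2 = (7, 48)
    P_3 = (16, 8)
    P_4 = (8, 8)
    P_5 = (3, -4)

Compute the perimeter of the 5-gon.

116

|P_1P_2| = √((4)² + (3)²) = √25 = 5
|P_2P_3| = √((9)² + (-40)²) = √1681 = 41
|P_3P_4| = √((-8)² + (0)²) = √64 = 8
|P_4P_5| = √((-5)² + (-12)²) = √169 = 13
|P_5P_1| = √((0)² + (49)²) = √2401 = 49
Perimeter = 5 + 41 + 8 + 13 + 49 = 116.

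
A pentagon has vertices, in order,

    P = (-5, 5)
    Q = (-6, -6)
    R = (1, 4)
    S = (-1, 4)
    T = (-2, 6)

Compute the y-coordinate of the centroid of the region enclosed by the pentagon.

Apply the shoelace formula. First the cross-terms c_i = x_i·y_{i+1} − x_{i+1}·y_i:
  60, -18, 8, 2, 20  ⇒  2A = 72, A = 36.
Then Σ (y_i + y_{i+1})·c_i = 280, so ȳ = 280 / (6·36) = 35/27.

35/27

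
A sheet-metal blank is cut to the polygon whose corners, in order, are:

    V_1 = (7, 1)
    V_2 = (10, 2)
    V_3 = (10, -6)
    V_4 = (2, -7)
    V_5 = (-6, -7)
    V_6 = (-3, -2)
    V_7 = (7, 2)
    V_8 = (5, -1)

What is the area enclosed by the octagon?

Apply the shoelace (surveyor's) formula: 2A = Σ (x_i·y_{i+1} − x_{i+1}·y_i), indices taken mod 8.
Σ = (4) + (-80) + (-58) + (-56) + (-9) + (8) + (-17) + (12) = -196
Area = |Σ|/2 = 98.

98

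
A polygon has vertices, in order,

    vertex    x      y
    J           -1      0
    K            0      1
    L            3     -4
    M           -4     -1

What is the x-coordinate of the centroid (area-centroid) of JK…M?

-2/9

Apply the shoelace (surveyor's) formula. First the cross-terms c_i = x_i·y_{i+1} − x_{i+1}·y_i:
  -1, -3, -19, -1  ⇒  2A = -24, A = -12.
Then Σ (x_i + x_{i+1})·c_i = 16, so x̄ = 16 / (6·(-12)) = -2/9.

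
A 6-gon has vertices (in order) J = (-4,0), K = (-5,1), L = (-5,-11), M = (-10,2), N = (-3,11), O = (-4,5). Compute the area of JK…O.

Apply the surveyor's formula: 2A = Σ (x_i·y_{i+1} − x_{i+1}·y_i), indices taken mod 6.
Σ = (-4) + (60) + (-120) + (-104) + (29) + (20) = -119
Area = |Σ|/2 = 59.5.

59.5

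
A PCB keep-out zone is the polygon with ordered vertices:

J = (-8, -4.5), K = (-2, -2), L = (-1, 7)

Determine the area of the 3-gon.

Apply the shoelace (surveyor's) formula: 2A = Σ (x_i·y_{i+1} − x_{i+1}·y_i), indices taken mod 3.
Σ = (7) + (-16) + (60.5) = 51.5
Area = |Σ|/2 = 25.75.

25.75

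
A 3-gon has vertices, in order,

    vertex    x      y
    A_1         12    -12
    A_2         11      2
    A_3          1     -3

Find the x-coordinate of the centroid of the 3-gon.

8

Apply Gauss's area formula. First the cross-terms c_i = x_i·y_{i+1} − x_{i+1}·y_i:
  156, -35, 24  ⇒  2A = 145, A = 72.5.
Then Σ (x_i + x_{i+1})·c_i = 3480, so x̄ = 3480 / (6·72.5) = 8.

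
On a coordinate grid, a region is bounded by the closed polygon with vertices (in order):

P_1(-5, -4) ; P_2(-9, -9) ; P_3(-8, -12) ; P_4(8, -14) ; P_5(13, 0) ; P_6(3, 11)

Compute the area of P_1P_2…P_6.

310.5

Apply the shoelace (surveyor's) formula: 2A = Σ (x_i·y_{i+1} − x_{i+1}·y_i), indices taken mod 6.
P_1→P_2: (-5)(-9) − (-9)(-4) = 9
P_2→P_3: (-9)(-12) − (-8)(-9) = 36
P_3→P_4: (-8)(-14) − (8)(-12) = 208
P_4→P_5: (8)(0) − (13)(-14) = 182
P_5→P_6: (13)(11) − (3)(0) = 143
P_6→P_1: (3)(-4) − (-5)(11) = 43
Σ = 621
Area = |Σ|/2 = 310.5.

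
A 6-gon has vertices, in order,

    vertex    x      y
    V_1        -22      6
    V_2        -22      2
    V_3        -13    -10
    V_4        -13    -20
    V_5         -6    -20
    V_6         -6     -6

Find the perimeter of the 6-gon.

70

|V_1V_2| = √((0)² + (-4)²) = √16 = 4
|V_2V_3| = √((9)² + (-12)²) = √225 = 15
|V_3V_4| = √((0)² + (-10)²) = √100 = 10
|V_4V_5| = √((7)² + (0)²) = √49 = 7
|V_5V_6| = √((0)² + (14)²) = √196 = 14
|V_6V_1| = √((-16)² + (12)²) = √400 = 20
Perimeter = 4 + 15 + 10 + 7 + 14 + 20 = 70.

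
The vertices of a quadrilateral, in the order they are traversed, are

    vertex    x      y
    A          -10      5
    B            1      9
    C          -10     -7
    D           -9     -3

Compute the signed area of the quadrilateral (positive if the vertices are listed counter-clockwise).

-60

Σ = (-95) + (83) + (-33) + (-75) = -120
Signed area = Σ/2 = -60 (negative ⇒ clockwise traversal).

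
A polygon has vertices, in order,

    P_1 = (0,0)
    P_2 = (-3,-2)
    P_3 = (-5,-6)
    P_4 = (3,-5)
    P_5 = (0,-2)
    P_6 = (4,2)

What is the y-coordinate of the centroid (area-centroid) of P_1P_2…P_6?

Apply the shoelace formula. First the cross-terms c_i = x_i·y_{i+1} − x_{i+1}·y_i:
  0, 8, 43, -6, 8, 0  ⇒  2A = 53, A = 26.5.
Then Σ (y_i + y_{i+1})·c_i = -495, so ȳ = -495 / (6·26.5) = -165/53.

-165/53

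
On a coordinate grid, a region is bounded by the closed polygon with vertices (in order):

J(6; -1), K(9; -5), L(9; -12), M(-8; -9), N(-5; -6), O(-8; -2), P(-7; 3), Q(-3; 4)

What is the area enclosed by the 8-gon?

187

Apply the shoelace formula: 2A = Σ (x_i·y_{i+1} − x_{i+1}·y_i), indices taken mod 8.
Cross-terms: -21, -63, -177, 3, -38, -38, -19, -21  ⇒  Σ = -374
Area = |Σ|/2 = 187.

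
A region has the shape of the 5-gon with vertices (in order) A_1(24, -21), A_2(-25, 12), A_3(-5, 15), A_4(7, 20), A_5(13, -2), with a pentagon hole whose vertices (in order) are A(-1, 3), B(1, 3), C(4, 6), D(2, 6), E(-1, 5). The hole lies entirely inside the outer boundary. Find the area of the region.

Outer boundary:
Apply the shoelace (surveyor's) formula: 2A = Σ (x_i·y_{i+1} − x_{i+1}·y_i), indices taken mod 5.
Σ = (-237) + (-315) + (-205) + (-274) + (-225) = -1256
Area = |Σ|/2 = 628.
Hole:
Apply Gauss's area formula: 2A = Σ (x_i·y_{i+1} − x_{i+1}·y_i), indices taken mod 5.
Cross-terms: -6, -6, 12, 16, 2  ⇒  Σ = 18
Area = |Σ|/2 = 9.
Net area = 628 − 9 = 619.

619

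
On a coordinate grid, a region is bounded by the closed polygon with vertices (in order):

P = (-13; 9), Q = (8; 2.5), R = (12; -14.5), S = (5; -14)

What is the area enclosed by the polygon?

Apply the shoelace (surveyor's) formula: 2A = Σ (x_i·y_{i+1} − x_{i+1}·y_i), indices taken mod 4.
Σ = (-104.5) + (-146) + (-95.5) + (-137) = -483
Area = |Σ|/2 = 241.5.

241.5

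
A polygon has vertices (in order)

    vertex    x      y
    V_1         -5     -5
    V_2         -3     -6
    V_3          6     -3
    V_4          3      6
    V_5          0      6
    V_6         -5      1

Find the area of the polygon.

Apply the shoelace (surveyor's) formula: 2A = Σ (x_i·y_{i+1} − x_{i+1}·y_i), indices taken mod 6.
Σ = (15) + (45) + (45) + (18) + (30) + (30) = 183
Area = |Σ|/2 = 91.5.

91.5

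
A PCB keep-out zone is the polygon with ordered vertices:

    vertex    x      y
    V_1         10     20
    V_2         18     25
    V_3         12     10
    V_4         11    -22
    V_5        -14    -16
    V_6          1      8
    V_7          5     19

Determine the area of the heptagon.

647.5

Apply the shoelace formula: 2A = Σ (x_i·y_{i+1} − x_{i+1}·y_i), indices taken mod 7.
Σ = (-110) + (-120) + (-374) + (-484) + (-96) + (-21) + (-90) = -1295
Area = |Σ|/2 = 647.5.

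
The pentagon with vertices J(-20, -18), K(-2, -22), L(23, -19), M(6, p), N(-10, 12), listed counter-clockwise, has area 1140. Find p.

Write out the shoelace sum; only the two edges meeting at M involve p:
2·Area = [(23·p − 6·(-19)) + (6·12 − (-10)·p)] + 1368
       = 33·p + 1554 = 2280
⇒ p = 22.

22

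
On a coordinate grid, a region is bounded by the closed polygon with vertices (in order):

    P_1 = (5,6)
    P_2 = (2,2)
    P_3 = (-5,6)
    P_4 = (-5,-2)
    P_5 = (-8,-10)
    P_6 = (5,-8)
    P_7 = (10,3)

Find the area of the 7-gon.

174

Apply the surveyor's formula: 2A = Σ (x_i·y_{i+1} − x_{i+1}·y_i), indices taken mod 7.
Σ = (-2) + (22) + (40) + (34) + (114) + (95) + (45) = 348
Area = |Σ|/2 = 174.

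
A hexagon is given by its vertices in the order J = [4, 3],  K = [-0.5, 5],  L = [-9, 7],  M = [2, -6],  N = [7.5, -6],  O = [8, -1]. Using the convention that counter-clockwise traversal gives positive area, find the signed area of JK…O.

102.25

Apply the shoelace formula: 2A = Σ (x_i·y_{i+1} − x_{i+1}·y_i), indices taken mod 6.
Σ = (21.5) + (41.5) + (40) + (33) + (40.5) + (28) = 204.5
Signed area = Σ/2 = 102.25 (positive ⇒ counter-clockwise traversal).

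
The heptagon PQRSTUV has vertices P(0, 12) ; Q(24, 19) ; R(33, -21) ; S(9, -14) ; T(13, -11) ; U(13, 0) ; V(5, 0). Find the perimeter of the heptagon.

128

|PQ| = √((24)² + (7)²) = √625 = 25
|QR| = √((9)² + (-40)²) = √1681 = 41
|RS| = √((-24)² + (7)²) = √625 = 25
|ST| = √((4)² + (3)²) = √25 = 5
|TU| = √((0)² + (11)²) = √121 = 11
|UV| = √((-8)² + (0)²) = √64 = 8
|VP| = √((-5)² + (12)²) = √169 = 13
Perimeter = 25 + 41 + 25 + 5 + 11 + 8 + 13 = 128.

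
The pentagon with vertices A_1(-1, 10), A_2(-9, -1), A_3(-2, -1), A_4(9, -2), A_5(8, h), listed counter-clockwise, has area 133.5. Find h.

6

The doubled signed area Σ (x_i y_{i+1} − x_{i+1} y_i) is linear in h.
With h=0 it equals 207; the coefficient of h is 10 (from the two edges through A_5).
So 10·h + 207 = 2·133.5 = 267 ⇒ h = 6.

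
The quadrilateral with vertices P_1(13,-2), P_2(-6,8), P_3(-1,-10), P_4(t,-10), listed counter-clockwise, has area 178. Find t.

7

Write out the shoelace sum; only the two edges meeting at P_4 involve t:
2·Area = [((-1)·(-10) − t·(-10)) + (t·(-2) − 13·(-10))] + 160
       = 8·t + 300 = 356
⇒ t = 7.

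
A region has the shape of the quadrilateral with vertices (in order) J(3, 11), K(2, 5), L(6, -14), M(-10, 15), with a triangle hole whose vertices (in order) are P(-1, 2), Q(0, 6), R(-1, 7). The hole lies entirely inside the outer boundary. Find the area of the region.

Outer boundary:
J→K: (3)(5) − (2)(11) = -7
K→L: (2)(-14) − (6)(5) = -58
L→M: (6)(15) − (-10)(-14) = -50
M→J: (-10)(11) − (3)(15) = -155
Σ = -270
Area = |Σ|/2 = 135.
Hole:
Cross-terms: -6, 6, 5  ⇒  Σ = 5
Area = |Σ|/2 = 2.5.
Net area = 135 − 2.5 = 132.5.

132.5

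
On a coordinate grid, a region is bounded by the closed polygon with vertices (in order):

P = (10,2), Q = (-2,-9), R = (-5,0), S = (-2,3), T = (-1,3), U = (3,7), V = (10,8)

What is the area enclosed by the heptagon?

Σ = (-86) + (-45) + (-15) + (-3) + (-16) + (-46) + (-60) = -271
Area = |Σ|/2 = 135.5.

135.5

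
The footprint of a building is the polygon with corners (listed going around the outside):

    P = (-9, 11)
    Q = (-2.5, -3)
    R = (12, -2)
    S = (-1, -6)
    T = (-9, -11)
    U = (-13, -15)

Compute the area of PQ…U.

153.75

Cross-terms: 54.5, 41, -74, -43, -8, -278  ⇒  Σ = -307.5
Area = |Σ|/2 = 153.75.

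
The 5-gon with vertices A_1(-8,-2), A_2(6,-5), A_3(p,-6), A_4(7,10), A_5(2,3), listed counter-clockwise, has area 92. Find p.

7

The doubled signed area Σ (x_i y_{i+1} − x_{i+1} y_i) is linear in p.
With p=0 it equals 79; the coefficient of p is 15 (from the two edges through A_3).
So 15·p + 79 = 2·92 = 184 ⇒ p = 7.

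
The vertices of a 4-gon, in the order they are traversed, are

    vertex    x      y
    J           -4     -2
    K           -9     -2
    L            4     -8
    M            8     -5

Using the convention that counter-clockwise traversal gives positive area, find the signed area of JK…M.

39

Σ = (-10) + (80) + (44) + (-36) = 78
Signed area = Σ/2 = 39 (positive ⇒ counter-clockwise traversal).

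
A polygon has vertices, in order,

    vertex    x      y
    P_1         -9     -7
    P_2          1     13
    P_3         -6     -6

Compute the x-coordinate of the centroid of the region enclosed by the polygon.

-14/3

Apply Gauss's area formula. First the cross-terms c_i = x_i·y_{i+1} − x_{i+1}·y_i:
  -110, 72, -12  ⇒  2A = -50, A = -25.
Then Σ (x_i + x_{i+1})·c_i = 700, so x̄ = 700 / (6·(-25)) = -14/3.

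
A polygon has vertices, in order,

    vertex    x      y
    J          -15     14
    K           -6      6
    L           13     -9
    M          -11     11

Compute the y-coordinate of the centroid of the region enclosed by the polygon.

4.2

Apply the shoelace formula. First the cross-terms c_i = x_i·y_{i+1} − x_{i+1}·y_i:
  -6, -24, 44, 11  ⇒  2A = 25, A = 12.5.
Then Σ (y_i + y_{i+1})·c_i = 315, so ȳ = 315 / (6·12.5) = 4.2.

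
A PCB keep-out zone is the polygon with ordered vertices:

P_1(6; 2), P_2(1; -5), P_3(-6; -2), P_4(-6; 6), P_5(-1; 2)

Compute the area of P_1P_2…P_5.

Apply the shoelace formula: 2A = Σ (x_i·y_{i+1} − x_{i+1}·y_i), indices taken mod 5.
P_1→P_2: (6)(-5) − (1)(2) = -32
P_2→P_3: (1)(-2) − (-6)(-5) = -32
P_3→P_4: (-6)(6) − (-6)(-2) = -48
P_4→P_5: (-6)(2) − (-1)(6) = -6
P_5→P_1: (-1)(2) − (6)(2) = -14
Σ = -132
Area = |Σ|/2 = 66.

66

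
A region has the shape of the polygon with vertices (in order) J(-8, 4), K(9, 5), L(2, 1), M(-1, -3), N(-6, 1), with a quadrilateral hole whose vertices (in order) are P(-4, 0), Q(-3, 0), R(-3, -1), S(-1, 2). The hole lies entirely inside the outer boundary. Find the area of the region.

Outer boundary:
Apply the shoelace (surveyor's) formula: 2A = Σ (x_i·y_{i+1} − x_{i+1}·y_i), indices taken mod 5.
J→K: (-8)(5) − (9)(4) = -76
K→L: (9)(1) − (2)(5) = -1
L→M: (2)(-3) − (-1)(1) = -5
M→N: (-1)(1) − (-6)(-3) = -19
N→J: (-6)(4) − (-8)(1) = -16
Σ = -117
Area = |Σ|/2 = 58.5.
Hole:
Apply the surveyor's formula: 2A = Σ (x_i·y_{i+1} − x_{i+1}·y_i), indices taken mod 4.
Σ = (0) + (3) + (-7) + (8) = 4
Area = |Σ|/2 = 2.
Net area = 58.5 − 2 = 56.5.

56.5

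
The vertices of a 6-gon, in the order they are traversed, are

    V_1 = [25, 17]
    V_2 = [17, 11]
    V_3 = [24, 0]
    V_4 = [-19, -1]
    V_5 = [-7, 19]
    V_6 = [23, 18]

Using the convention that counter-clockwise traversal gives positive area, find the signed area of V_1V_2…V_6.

-646

Apply the shoelace formula: 2A = Σ (x_i·y_{i+1} − x_{i+1}·y_i), indices taken mod 6.
Σ = (-14) + (-264) + (-24) + (-368) + (-563) + (-59) = -1292
Signed area = Σ/2 = -646 (negative ⇒ clockwise traversal).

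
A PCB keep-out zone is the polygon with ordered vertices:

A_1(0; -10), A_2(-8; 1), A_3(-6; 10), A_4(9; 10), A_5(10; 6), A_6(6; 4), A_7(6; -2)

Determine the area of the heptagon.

221

Σ = (-80) + (-74) + (-150) + (-46) + (4) + (-36) + (-60) = -442
Area = |Σ|/2 = 221.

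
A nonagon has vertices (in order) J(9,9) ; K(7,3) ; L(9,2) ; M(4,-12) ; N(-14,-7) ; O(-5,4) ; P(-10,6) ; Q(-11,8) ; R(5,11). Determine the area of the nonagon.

335.5

Cross-terms: -36, -13, -116, -196, -91, 10, -14, -161, -54  ⇒  Σ = -671
Area = |Σ|/2 = 335.5.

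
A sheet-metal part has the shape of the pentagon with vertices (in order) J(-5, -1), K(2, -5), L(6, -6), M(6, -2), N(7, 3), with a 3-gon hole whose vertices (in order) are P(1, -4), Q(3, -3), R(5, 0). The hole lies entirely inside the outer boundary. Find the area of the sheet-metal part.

Outer boundary:
Cross-terms: 27, 18, 24, 32, 8  ⇒  Σ = 109
Area = |Σ|/2 = 54.5.
Hole:
Σ = (9) + (15) + (-20) = 4
Area = |Σ|/2 = 2.
Net area = 54.5 − 2 = 52.5.

52.5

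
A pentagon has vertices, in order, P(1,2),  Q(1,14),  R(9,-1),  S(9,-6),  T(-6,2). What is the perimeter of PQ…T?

58

|PQ| = √((0)² + (12)²) = √144 = 12
|QR| = √((8)² + (-15)²) = √289 = 17
|RS| = √((0)² + (-5)²) = √25 = 5
|ST| = √((-15)² + (8)²) = √289 = 17
|TP| = √((7)² + (0)²) = √49 = 7
Perimeter = 12 + 17 + 5 + 17 + 7 = 58.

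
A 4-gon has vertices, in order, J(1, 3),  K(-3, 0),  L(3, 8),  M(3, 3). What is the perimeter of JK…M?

|JK| = √((-4)² + (-3)²) = √25 = 5
|KL| = √((6)² + (8)²) = √100 = 10
|LM| = √((0)² + (-5)²) = √25 = 5
|MJ| = √((-2)² + (0)²) = √4 = 2
Perimeter = 5 + 10 + 5 + 2 = 22.

22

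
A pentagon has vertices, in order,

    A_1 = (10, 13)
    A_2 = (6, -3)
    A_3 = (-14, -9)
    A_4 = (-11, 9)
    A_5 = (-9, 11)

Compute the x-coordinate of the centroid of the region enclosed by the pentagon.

Apply Gauss's area formula. First the cross-terms c_i = x_i·y_{i+1} − x_{i+1}·y_i:
  -108, -96, -225, -40, -227  ⇒  2A = -696, A = -348.
Then Σ (x_i + x_{i+1})·c_i = 5238, so x̄ = 5238 / (6·(-348)) = -291/116.

-291/116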